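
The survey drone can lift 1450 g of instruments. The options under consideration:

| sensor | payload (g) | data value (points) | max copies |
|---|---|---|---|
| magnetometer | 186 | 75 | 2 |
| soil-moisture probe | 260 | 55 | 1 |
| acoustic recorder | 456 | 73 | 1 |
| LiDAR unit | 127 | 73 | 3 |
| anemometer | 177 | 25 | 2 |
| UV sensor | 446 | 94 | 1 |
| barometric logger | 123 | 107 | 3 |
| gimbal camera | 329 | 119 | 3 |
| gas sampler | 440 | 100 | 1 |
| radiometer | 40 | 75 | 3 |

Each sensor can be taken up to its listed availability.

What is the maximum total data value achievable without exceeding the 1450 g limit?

961

Ranking by ratio (data value/g): radiometer 1.88, barometric logger 0.87, LiDAR unit 0.57, magnetometer 0.40.
Taking the top-ratio sensors first gives 2×magnetometer + 3×LiDAR unit + anemometer + 3×barometric logger + 3×radiometer for 940 (1419 g).
Dropping LiDAR unit and anemometer frees 304 g; slotting in gimbal camera (329 g) lifts the total to 961 at 1444 g.
Nothing else within 1450 g beats 961.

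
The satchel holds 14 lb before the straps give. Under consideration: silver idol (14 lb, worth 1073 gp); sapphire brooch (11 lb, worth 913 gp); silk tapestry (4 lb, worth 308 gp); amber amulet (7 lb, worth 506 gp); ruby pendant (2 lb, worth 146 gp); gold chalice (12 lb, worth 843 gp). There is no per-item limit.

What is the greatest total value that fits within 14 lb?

A density-first pass picks sapphire brooch + ruby pendant — 1059 at 13 lb.
The 13 lb tied up in sapphire brooch and ruby pendant is better spent on silver idol — total rises to 1073 (14 lb).

1073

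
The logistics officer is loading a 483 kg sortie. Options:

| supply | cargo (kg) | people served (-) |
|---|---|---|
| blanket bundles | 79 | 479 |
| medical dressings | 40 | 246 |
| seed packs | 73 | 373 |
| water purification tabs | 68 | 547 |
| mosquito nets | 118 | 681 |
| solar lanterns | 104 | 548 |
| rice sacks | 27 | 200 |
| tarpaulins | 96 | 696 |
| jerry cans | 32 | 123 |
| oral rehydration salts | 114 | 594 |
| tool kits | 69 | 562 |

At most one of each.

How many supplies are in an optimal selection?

7

Best achievable people served is 3278.
One optimal bundle: blanket bundles + medical dressings + water purification tabs + solar lanterns + rice sacks + tarpaulins + tool kits (483 kg).
All optima have 7 supplies.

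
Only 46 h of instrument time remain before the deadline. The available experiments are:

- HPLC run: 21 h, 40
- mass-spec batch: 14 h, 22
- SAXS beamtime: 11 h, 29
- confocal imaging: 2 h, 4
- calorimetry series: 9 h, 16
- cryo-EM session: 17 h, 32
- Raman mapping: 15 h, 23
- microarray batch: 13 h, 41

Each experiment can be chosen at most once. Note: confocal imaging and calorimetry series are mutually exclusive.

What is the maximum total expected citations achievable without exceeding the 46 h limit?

A density-first pass picks SAXS beamtime + confocal imaging + cryo-EM session + microarray batch — 106 at 43 h.
Replace confocal imaging and cryo-EM session with HPLC run: the trade gains 4 net, giving 110 at 45 h.
Next best is SAXS beamtime + confocal imaging + cryo-EM session + microarray batch at 106 (43 h) — short by 4.

110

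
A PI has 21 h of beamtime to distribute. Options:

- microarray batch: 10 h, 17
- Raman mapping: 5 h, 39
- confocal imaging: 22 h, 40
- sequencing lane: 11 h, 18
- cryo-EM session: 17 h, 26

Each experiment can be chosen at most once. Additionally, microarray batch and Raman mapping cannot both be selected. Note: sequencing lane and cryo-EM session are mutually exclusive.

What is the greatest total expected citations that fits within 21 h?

Best packing: Raman mapping + sequencing lane — 16 h, 57 total.
Runner-up Raman mapping tops out at 39.

57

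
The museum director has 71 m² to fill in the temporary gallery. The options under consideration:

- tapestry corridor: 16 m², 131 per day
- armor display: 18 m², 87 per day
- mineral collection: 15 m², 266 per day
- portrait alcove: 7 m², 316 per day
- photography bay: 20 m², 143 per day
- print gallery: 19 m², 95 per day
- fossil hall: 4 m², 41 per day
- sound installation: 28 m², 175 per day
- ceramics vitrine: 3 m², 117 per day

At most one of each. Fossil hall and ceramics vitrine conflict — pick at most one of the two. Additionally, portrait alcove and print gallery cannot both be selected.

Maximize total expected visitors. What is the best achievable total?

Ranking by ratio (expected visitors/m²): portrait alcove 45.14, ceramics vitrine 39.00, mineral collection 17.73, fossil hall 10.25.
Tapestry corridor + mineral collection + portrait alcove + sound installation + ceramics vitrine uses 69 of the 71 m² and totals 1005.

1005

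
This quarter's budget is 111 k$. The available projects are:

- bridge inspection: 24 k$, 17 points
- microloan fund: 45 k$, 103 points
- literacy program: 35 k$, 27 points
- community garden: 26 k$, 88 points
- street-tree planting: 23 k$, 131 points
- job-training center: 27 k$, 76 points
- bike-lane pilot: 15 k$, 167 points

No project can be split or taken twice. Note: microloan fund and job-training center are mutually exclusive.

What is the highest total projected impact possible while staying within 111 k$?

489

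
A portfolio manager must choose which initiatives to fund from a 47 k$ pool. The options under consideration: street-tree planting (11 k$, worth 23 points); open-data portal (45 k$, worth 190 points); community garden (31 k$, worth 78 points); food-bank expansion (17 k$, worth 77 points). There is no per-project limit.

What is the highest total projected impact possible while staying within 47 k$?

Ranking by ratio (projected impact/k$): food-bank expansion 4.53, open-data portal 4.22, community garden 2.52.
Filling by ratio: street-tree planting + 2×food-bank expansion for 177, with 2 k$ left unused.
Replace street-tree planting and 2×food-bank expansion with open-data portal: the trade gains 13 net, giving 190 at 45 k$.
No other feasible combination exceeds 190.

190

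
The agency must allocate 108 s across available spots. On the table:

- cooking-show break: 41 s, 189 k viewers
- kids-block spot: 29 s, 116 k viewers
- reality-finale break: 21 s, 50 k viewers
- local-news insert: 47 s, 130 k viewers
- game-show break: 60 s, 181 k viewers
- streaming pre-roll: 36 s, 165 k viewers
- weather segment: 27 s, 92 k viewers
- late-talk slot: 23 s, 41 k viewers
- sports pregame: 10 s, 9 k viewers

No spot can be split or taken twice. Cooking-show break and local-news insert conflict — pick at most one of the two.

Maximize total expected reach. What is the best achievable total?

Ranking by ratio (expected reach/s): cooking-show break 4.61, streaming pre-roll 4.58, kids-block spot 4.00.
The ratio ordering already packs tightly: cooking-show break + kids-block spot + streaming pre-roll, 106 s, 470.
No other feasible combination exceeds 470.

470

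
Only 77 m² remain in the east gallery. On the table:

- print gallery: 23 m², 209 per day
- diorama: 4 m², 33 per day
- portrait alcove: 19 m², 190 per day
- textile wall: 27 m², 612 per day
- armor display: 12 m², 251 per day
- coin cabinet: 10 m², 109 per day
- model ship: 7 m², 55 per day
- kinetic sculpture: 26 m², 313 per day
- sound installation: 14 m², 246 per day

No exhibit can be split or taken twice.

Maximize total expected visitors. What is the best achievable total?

1332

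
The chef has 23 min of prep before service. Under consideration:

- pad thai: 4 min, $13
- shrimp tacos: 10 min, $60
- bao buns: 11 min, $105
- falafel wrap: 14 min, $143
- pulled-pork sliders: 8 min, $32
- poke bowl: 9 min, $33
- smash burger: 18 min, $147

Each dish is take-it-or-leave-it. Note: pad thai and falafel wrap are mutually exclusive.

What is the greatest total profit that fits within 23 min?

176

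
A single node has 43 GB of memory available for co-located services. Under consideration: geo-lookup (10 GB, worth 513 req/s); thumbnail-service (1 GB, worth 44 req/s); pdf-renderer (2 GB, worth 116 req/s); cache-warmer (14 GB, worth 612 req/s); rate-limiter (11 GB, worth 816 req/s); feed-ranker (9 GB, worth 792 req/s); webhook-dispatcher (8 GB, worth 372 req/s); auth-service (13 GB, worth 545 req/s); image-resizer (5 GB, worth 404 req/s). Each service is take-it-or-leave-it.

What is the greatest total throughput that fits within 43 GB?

2897

A density-first pass picks geo-lookup + thumbnail-service + pdf-renderer + rate-limiter + feed-ranker + image-resizer — 2685 at 38 GB.
The 3 GB tied up in thumbnail-service and pdf-renderer is better spent on webhook-dispatcher — total rises to 2897 (43 GB).
Runner-up thumbnail-service + pdf-renderer + cache-warmer + rate-limiter + feed-ranker + image-resizer tops out at 2784.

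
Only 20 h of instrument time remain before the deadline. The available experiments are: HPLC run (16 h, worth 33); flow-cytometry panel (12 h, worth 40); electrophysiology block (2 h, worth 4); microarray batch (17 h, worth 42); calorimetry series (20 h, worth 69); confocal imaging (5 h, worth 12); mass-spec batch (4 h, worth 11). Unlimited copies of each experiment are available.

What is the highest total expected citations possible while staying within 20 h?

69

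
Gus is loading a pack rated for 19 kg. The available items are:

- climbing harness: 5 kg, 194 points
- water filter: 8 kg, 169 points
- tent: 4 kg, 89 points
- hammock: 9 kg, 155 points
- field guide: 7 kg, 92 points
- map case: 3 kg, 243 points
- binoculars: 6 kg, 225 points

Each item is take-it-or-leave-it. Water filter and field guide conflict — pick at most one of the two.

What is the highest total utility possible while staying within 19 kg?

751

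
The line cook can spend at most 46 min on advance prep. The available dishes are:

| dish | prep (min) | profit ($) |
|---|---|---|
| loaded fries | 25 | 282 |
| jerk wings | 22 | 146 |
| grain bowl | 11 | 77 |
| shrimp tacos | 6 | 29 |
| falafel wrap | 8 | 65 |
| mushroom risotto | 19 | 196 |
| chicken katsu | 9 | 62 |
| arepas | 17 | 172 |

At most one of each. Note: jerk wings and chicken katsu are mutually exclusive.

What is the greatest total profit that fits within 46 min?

478

Taking loaded fries + mushroom risotto: 44 min used, 478 in profit.
Every other selection either busts 46 min or breaks a pairing rule or fails to beat 478.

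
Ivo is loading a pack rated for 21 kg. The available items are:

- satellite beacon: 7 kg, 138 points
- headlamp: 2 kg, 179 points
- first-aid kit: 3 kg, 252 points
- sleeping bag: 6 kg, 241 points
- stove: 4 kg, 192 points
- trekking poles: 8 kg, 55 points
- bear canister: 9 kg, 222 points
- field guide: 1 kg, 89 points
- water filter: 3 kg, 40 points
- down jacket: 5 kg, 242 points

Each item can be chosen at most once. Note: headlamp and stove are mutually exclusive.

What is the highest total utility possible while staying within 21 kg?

Density check — headlamp 89.50, field guide 89.00, first-aid kit 84.00, down jacket 48.40 are the best per kg.
Taking headlamp + first-aid kit + sleeping bag + field guide + water filter + down jacket: 20 kg used, 1043 in utility.
The spare 1 kg is too small for any remaining item, and no feasible exchange beats 1043.

1043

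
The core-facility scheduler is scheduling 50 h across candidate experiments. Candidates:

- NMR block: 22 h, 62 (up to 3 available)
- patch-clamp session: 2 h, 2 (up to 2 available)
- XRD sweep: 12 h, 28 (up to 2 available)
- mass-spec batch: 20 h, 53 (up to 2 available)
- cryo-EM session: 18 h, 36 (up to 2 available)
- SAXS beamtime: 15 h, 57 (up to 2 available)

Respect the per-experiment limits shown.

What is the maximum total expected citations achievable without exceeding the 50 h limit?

The ratio ordering already packs tightly: mass-spec batch + 2×SAXS beamtime, 50 h, 167.

167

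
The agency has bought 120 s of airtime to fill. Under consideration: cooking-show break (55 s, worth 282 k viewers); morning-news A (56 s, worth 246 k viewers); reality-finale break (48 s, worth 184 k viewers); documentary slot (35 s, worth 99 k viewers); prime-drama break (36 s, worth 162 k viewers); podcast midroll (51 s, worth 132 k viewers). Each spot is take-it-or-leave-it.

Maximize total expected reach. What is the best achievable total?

528

Ranking by ratio (expected reach/s): cooking-show break 5.13, prime-drama break 4.50, morning-news A 4.39, reality-finale break 3.83.
The ratio heuristic lands on cooking-show break + prime-drama break (444) but leaves 29 s idle.
Dropping prime-drama break frees 36 s; slotting in morning-news A (56 s) lifts the total to 528 at 111 s.
An exhaustive check of the 64 subsets confirms 528.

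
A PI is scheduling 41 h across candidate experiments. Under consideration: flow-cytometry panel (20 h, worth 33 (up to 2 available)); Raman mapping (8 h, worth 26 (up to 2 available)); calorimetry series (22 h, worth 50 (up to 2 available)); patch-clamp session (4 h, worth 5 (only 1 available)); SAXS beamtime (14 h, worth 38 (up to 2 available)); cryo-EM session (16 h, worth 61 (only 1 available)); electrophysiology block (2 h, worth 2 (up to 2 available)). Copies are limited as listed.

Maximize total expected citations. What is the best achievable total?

127

Ranking by ratio (expected citations/h): cryo-EM session 3.81, Raman mapping 3.25, SAXS beamtime 2.71.
The ratio heuristic lands on 2×Raman mapping + patch-clamp session + cryo-EM session + 2×electrophysiology block (122) but leaves 1 h idle.
Replace Raman mapping and patch-clamp session and electrophysiology block with SAXS beamtime: the trade gains 5 net, giving 127 at 40 h.
Every other selection either busts 41 h or exceeds an availability limit or fails to beat 127.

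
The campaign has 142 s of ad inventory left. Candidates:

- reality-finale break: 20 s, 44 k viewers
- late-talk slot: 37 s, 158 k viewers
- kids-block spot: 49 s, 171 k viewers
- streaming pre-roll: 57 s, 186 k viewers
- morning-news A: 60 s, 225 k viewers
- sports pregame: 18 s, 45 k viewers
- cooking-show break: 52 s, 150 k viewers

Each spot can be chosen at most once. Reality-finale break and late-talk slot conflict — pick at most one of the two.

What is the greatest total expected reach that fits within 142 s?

Taking late-talk slot + kids-block spot + cooking-show break: 138 s used, 479 in expected reach.
The closest alternative, streaming pre-roll + morning-news A + sports pregame, reaches only 456.

479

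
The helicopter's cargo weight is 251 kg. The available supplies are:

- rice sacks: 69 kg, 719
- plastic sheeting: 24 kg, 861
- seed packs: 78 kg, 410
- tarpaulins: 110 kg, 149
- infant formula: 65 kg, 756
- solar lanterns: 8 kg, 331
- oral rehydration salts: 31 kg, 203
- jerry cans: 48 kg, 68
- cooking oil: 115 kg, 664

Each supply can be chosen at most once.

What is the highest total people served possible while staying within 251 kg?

3077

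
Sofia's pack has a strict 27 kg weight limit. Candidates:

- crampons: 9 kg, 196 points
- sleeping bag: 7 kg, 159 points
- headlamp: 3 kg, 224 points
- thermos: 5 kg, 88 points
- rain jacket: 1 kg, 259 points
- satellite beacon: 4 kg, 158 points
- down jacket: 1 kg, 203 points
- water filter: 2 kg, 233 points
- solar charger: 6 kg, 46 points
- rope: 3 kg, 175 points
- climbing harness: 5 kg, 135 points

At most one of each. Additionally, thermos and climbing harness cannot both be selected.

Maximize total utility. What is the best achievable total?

1546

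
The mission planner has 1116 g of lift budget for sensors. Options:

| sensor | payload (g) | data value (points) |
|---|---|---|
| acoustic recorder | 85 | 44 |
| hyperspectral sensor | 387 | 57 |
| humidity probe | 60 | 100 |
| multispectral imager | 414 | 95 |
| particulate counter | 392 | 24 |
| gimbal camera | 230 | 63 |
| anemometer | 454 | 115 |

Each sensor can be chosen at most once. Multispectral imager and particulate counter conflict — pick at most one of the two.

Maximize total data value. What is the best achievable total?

354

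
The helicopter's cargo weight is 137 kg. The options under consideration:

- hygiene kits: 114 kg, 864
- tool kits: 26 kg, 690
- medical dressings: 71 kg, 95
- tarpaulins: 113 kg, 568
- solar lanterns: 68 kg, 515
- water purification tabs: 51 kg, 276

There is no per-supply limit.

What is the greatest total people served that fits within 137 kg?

3450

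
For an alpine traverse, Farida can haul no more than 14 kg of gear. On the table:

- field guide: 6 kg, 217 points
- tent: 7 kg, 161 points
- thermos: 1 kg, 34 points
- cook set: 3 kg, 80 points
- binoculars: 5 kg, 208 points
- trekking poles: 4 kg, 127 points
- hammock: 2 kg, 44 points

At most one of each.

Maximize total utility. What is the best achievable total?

Taking the top-ratio items first gives field guide + thermos + binoculars + hammock for 503 (14 kg).
The 3 kg tied up in thermos and hammock is better spent on cook set — total rises to 505 (14 kg).

505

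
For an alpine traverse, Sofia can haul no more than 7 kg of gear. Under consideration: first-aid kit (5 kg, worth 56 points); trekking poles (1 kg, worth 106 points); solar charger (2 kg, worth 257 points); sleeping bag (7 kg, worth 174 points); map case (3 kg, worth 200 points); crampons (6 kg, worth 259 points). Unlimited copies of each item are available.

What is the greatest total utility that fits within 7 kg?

Best packing: trekking poles + 3×solar charger — 7 kg, 877 total.
Nothing else within 7 kg beats 877.

877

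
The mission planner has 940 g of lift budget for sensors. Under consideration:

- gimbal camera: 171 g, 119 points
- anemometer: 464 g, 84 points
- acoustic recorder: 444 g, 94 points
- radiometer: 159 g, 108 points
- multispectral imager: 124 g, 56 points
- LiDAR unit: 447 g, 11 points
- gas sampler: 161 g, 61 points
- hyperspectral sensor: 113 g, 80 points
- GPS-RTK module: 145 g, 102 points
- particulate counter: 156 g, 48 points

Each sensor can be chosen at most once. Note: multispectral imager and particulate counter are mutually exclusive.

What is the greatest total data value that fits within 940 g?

Taking gimbal camera + radiometer + multispectral imager + gas sampler + hyperspectral sensor + GPS-RTK module: 873 g used, 526 in data value.
The closest alternative, gimbal camera + radiometer + gas sampler + hyperspectral sensor + GPS-RTK module + particulate counter, reaches only 518.

526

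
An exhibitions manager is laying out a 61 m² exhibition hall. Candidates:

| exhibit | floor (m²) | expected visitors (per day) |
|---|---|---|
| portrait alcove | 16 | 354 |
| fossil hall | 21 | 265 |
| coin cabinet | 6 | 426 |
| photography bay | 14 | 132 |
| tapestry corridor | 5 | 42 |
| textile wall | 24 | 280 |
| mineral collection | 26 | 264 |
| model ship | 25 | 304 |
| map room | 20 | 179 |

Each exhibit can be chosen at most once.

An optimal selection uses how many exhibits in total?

4

The maximum expected visitors within 61 m² is 1216.
For example portrait alcove + coin cabinet + photography bay + model ship achieves it, using 61 m².
Every optimal selection uses 4 exhibits.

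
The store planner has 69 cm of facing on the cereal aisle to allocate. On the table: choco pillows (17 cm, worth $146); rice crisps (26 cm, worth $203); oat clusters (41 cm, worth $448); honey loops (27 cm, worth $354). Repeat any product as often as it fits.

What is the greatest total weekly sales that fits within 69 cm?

Filling by ratio: 2×honey loops for 708, with 15 cm left unused.
Replace honey loops with oat clusters: the trade gains 94 net, giving 802 at 68 cm.
No other feasible combination exceeds 802.

802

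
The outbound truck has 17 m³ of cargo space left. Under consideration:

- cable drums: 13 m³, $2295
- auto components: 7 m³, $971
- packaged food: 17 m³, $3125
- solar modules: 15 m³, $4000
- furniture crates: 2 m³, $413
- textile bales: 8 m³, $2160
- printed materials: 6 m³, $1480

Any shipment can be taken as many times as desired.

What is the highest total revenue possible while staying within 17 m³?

4413

A density-first pass picks 2×textile bales — 4320 at 16 m³.
Dropping 2×textile bales frees 16 m³; slotting in solar modules + furniture crates (17 m³) lifts the total to 4413 at 17 m³.
No other feasible combination exceeds 4413.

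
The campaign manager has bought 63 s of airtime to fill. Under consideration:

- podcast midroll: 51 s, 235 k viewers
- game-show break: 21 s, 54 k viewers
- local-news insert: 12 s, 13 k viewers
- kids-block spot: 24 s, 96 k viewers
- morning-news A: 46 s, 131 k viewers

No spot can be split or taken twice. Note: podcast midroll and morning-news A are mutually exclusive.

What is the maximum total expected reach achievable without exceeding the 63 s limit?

248

Podcast midroll + local-news insert uses 63 of the 63 s and totals 248.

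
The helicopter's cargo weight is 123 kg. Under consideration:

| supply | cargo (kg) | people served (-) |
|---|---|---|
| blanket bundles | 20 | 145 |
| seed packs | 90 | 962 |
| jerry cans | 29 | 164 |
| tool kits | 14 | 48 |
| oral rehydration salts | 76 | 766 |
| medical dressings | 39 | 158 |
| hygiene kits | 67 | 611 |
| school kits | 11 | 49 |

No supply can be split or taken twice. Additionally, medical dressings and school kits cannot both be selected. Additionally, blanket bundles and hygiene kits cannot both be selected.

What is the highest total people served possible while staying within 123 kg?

Density check — seed packs 10.69, oral rehydration salts 10.08, hygiene kits 9.12, blanket bundles 7.25 are the best per kg.
Taking blanket bundles + seed packs + school kits: 121 kg used, 1156 in people served.
That's the maximum — no feasible swap from here does better than 1156.

1156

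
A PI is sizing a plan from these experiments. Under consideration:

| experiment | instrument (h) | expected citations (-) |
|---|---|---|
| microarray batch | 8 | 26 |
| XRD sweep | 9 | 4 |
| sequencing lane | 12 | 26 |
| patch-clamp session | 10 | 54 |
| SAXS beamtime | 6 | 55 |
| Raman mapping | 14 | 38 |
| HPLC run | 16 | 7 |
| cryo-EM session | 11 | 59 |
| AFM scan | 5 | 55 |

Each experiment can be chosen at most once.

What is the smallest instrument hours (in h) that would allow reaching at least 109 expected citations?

11

Minimise h subject to total expected citations ≥ 109.
SAXS beamtime + AFM scan: 110 expected citations at 11 h.
Below 11 h the best achievable stays under 109.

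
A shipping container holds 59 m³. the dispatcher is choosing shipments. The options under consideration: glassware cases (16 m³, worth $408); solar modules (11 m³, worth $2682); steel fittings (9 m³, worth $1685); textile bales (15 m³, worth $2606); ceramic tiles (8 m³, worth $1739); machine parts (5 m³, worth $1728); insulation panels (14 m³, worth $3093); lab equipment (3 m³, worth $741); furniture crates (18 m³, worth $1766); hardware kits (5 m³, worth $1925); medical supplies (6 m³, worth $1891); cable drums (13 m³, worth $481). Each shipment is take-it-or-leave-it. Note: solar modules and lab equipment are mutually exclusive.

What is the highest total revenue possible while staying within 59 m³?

Taking solar modules + steel fittings + ceramic tiles + machine parts + insulation panels + hardware kits + medical supplies: 58 m³ used, 14743 in revenue.

14743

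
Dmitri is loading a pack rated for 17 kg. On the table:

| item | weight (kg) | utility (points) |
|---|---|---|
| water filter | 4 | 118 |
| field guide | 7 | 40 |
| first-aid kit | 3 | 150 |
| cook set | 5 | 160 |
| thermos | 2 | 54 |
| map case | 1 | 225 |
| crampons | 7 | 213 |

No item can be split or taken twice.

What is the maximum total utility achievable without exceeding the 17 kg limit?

760

The ratio heuristic lands on first-aid kit + cook set + map case + crampons (748) but leaves 1 kg idle.
Replace cook set with water filter + thermos: the trade gains 12 net, giving 760 at 17 kg.
Next best is first-aid kit + cook set + map case + crampons at 748 (16 kg) — short by 12.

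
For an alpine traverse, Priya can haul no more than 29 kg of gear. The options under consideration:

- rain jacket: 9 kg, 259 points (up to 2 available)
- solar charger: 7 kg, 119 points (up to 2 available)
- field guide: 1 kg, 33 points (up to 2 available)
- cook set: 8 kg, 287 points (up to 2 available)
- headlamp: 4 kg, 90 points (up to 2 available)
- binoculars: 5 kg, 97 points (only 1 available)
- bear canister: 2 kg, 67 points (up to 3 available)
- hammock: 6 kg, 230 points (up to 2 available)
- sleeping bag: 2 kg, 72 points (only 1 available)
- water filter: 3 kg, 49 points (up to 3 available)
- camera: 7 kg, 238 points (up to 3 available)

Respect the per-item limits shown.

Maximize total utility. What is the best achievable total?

1067

Greedy by ratio would take cook set + 2×hammock + sleeping bag + camera: 29 kg used, total 1057.
The 9 kg tied up in sleeping bag and camera is better spent on field guide + cook set — total rises to 1067 (29 kg).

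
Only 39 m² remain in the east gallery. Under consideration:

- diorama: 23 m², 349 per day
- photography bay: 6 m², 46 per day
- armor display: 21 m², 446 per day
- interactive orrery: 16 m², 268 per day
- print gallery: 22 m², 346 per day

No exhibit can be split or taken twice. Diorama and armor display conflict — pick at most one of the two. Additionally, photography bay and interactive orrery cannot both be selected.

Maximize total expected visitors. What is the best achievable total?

714

The ratio ordering already packs tightly: armor display + interactive orrery, 37 m², 714.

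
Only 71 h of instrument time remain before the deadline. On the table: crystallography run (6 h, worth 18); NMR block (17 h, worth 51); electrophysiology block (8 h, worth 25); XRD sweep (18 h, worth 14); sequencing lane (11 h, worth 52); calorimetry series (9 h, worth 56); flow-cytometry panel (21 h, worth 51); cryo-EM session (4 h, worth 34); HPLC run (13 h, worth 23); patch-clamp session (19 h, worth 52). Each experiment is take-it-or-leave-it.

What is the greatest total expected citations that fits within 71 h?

270

By expected citations per h: cryo-EM session 8.50, calorimetry series 6.22, sequencing lane 4.73 lead.
Greedy by ratio would take crystallography run + NMR block + electrophysiology block + sequencing lane + calorimetry series + cryo-EM session + HPLC run: 68 h used, total 259.
Replace crystallography run and HPLC run with patch-clamp session: the trade gains 11 net, giving 270 at 68 h.
The closest alternative, NMR block + electrophysiology block + sequencing lane + calorimetry series + flow-cytometry panel + cryo-EM session, reaches only 269.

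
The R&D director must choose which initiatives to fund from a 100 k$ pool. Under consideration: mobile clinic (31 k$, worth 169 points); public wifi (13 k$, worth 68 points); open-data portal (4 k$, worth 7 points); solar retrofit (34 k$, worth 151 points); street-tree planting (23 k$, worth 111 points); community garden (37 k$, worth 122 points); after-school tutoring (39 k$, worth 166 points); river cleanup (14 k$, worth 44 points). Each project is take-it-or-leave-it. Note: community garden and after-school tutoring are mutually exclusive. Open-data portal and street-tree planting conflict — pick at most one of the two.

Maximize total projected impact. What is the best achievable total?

447

Best packing: mobile clinic + public wifi + after-school tutoring + river cleanup — 97 k$, 447 total.
An exhaustive check of the 256 subsets confirms 447.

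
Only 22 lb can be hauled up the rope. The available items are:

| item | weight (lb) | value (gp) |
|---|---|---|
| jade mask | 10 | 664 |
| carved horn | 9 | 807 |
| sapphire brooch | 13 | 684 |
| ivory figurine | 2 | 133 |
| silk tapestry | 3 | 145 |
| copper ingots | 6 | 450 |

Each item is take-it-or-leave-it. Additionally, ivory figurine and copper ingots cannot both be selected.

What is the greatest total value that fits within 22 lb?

1616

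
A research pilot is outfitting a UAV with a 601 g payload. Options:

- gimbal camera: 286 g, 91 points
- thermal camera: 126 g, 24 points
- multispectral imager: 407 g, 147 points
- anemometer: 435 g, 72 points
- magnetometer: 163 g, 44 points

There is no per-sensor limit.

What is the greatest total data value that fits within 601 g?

191

Best packing: multispectral imager + magnetometer — 570 g, 191 total.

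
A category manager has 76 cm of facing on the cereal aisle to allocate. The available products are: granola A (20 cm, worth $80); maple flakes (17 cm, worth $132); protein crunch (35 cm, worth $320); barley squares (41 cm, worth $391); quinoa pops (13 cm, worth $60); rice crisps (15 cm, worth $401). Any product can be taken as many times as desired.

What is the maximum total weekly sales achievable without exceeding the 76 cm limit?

The ratio ordering already packs tightly: 5×rice crisps, 75 cm, 2005.
Nothing else within 76 cm beats 2005.

2005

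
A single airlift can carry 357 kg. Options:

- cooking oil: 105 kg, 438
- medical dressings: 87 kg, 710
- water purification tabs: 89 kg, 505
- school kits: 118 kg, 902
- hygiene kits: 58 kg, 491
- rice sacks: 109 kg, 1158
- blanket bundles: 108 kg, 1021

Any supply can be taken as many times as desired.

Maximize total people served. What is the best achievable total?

3474

Taking 3×rice sacks: 327 kg used, 3474 in people served.
No other feasible combination exceeds 3474.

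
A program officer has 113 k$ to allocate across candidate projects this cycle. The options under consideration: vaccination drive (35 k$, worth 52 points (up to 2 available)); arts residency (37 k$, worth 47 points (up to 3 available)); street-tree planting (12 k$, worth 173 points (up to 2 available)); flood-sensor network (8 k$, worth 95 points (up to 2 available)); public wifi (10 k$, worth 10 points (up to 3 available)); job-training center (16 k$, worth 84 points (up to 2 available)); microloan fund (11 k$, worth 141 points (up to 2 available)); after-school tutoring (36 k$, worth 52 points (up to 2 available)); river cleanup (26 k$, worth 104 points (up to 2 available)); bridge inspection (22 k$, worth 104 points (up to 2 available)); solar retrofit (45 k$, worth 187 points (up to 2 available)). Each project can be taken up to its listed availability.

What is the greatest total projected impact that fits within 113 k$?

1026

Ranking by ratio (projected impact/k$): street-tree planting 14.42, microloan fund 12.82, flood-sensor network 11.88.
The ratio heuristic lands on 2×street-tree planting + 2×flood-sensor network + public wifi + 2×job-training center + 2×microloan fund (996) but leaves 9 k$ idle.
Dropping public wifi and 2×job-training center frees 42 k$; slotting in 2×bridge inspection (44 k$) lifts the total to 1026 at 106 k$.
The spare 7 k$ is too small for any remaining project, and no exchange beats 1026.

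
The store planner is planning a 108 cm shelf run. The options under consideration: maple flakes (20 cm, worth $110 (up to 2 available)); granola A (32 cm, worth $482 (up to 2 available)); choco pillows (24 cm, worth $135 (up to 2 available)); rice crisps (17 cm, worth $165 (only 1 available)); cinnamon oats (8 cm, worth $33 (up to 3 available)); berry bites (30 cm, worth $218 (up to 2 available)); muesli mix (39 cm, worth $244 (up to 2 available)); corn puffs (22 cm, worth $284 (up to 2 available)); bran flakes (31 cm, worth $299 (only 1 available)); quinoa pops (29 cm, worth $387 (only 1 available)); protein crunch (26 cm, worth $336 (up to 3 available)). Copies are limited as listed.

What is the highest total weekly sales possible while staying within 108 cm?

Ranking by ratio (weekly sales/cm): granola A 15.06, quinoa pops 13.34, protein crunch 12.92, corn puffs 12.91.
Taking the top-ratio products first gives 2×granola A + cinnamon oats + quinoa pops for 1384 (101 cm).
Replace cinnamon oats and quinoa pops with 2×corn puffs: the trade gains 148 net, giving 1532 at 108 cm.
Nothing else within 108 cm beats 1532.

1532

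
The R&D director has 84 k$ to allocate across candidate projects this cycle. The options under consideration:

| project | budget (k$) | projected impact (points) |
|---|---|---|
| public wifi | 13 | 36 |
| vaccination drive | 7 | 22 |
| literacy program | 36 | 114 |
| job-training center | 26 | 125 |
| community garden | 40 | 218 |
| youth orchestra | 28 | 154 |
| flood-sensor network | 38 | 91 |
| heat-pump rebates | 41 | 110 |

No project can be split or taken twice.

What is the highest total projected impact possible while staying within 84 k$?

By projected impact per k$: youth orchestra 5.50, community garden 5.45, job-training center 4.81, literacy program 3.17 lead.
Greedy by ratio would take vaccination drive + community garden + youth orchestra: 75 k$ used, total 394.
Replace vaccination drive with public wifi: the trade gains 14 net, giving 408 at 81 k$.

408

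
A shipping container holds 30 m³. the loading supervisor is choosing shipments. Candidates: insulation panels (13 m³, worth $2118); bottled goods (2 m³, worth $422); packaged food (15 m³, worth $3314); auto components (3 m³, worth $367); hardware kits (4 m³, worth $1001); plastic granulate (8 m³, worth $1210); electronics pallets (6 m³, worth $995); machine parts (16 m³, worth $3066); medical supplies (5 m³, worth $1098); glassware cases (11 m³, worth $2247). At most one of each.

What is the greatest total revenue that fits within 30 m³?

6562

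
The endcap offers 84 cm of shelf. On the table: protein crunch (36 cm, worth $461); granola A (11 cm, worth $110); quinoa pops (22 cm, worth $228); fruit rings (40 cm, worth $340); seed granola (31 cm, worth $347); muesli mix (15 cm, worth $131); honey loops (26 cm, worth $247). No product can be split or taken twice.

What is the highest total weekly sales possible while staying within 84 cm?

939

Density check — protein crunch 12.81, seed granola 11.19, quinoa pops 10.36 are the best per cm.
A density-first pass picks protein crunch + granola A + seed granola — 918 at 78 cm.
The 11 cm tied up in granola A is better spent on muesli mix — total rises to 939 (82 cm).
Next best is protein crunch + quinoa pops + honey loops at 936 (84 cm) — short by 3.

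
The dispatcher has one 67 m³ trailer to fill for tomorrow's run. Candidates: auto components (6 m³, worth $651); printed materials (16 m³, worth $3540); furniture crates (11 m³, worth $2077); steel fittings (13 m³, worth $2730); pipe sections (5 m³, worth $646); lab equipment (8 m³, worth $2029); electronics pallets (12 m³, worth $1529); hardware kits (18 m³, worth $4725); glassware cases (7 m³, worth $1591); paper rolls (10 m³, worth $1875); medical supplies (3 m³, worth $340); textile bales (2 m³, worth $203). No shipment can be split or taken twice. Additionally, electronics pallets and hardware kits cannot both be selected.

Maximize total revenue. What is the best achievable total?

Printed materials + steel fittings + pipe sections + lab equipment + hardware kits + glassware cases uses 67 of the 67 m³ and totals 15261.
An exhaustive check of the 4096 subsets confirms 15261.

15261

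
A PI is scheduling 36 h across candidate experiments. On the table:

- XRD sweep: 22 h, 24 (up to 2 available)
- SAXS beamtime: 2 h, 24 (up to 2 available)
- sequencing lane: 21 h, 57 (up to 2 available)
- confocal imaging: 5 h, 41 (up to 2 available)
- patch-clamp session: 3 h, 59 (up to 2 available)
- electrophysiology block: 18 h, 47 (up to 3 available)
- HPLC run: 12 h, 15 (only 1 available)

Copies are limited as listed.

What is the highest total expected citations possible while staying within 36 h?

Ranking by ratio (expected citations/h): patch-clamp session 19.67, SAXS beamtime 12.00, confocal imaging 8.20, sequencing lane 2.71.
The ratio heuristic lands on 2×SAXS beamtime + 2×confocal imaging + 2×patch-clamp session + HPLC run (263) but leaves 4 h idle.
The 14 h tied up in SAXS beamtime and HPLC run is better spent on electrophysiology block — total rises to 271 (36 h).
That's the maximum — no swap from here does better than 271.

271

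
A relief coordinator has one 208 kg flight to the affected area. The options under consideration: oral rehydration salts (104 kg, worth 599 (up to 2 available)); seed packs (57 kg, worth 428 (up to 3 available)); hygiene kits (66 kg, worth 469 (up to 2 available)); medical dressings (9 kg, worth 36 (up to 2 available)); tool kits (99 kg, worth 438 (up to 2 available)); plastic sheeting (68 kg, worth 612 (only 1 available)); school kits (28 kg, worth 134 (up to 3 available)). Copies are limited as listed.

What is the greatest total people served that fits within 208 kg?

Density check — plastic sheeting 9.00, seed packs 7.51, hygiene kits 7.11, oral rehydration salts 5.76 are the best per kg.
Filling by ratio: 2×seed packs + 2×medical dressings + plastic sheeting for 1540, with 8 kg left unused.
Replace 2×seed packs and 2×medical dressings with 2×hygiene kits: the trade gains 10 net, giving 1550 at 200 kg.
Every other selection either busts 208 kg or exceeds an availability limit or fails to beat 1550.

1550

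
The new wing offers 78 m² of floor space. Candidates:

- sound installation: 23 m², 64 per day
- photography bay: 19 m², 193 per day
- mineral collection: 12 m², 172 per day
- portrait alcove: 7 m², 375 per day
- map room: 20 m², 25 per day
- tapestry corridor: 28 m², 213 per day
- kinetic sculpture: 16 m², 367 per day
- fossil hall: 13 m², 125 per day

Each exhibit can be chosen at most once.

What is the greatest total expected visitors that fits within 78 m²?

1252

Density check — portrait alcove 53.57, kinetic sculpture 22.94, mineral collection 14.33 are the best per m².
Taking the top-ratio exhibits first gives photography bay + mineral collection + portrait alcove + kinetic sculpture + fossil hall for 1232 (67 m²).
Replace photography bay with tapestry corridor: the trade gains 20 net, giving 1252 at 76 m².
No other feasible combination exceeds 1252.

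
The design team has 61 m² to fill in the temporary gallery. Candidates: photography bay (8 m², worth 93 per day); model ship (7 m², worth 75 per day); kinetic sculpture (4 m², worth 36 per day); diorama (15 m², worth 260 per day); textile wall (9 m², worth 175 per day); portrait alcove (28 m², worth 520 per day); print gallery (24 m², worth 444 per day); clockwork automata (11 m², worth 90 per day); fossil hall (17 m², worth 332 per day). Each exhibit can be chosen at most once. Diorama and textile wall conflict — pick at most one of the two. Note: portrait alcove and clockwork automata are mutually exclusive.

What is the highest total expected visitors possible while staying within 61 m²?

Density check — fossil hall 19.53, textile wall 19.44, portrait alcove 18.57 are the best per m².
Taking the top-ratio exhibits first gives model ship + textile wall + portrait alcove + fossil hall for 1102 (61 m²).
Dropping model ship and fossil hall frees 24 m²; slotting in print gallery (24 m²) lifts the total to 1139 at 61 m².

1139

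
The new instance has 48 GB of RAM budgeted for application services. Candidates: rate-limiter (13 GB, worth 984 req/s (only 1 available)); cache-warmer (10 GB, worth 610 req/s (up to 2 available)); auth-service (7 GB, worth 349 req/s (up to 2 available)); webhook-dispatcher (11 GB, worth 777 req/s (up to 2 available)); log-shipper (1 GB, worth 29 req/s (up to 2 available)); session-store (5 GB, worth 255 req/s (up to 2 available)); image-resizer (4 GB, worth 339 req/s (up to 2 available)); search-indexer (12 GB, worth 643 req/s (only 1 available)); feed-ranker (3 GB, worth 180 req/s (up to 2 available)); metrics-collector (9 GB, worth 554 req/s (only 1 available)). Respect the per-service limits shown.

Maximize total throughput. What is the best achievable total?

Ranking by ratio (throughput/GB): image-resizer 84.75, rate-limiter 75.69, webhook-dispatcher 70.64, metrics-collector 61.56.
A density-first pass picks rate-limiter + 2×webhook-dispatcher + 2×log-shipper + 2×image-resizer + feed-ranker — 3454 at 48 GB.
Replace 2×log-shipper and feed-ranker with session-store: the trade gains 17 net, giving 3471 at 48 GB.
That's the maximum — no swap from here does better than 3471.

3471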